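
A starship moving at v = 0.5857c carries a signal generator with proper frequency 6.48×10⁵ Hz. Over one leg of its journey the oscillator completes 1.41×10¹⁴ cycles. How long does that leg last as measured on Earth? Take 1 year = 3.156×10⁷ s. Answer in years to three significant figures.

γ = 1/√(1 − 0.5857²) = 1/√0.6570 = 1.234
Proper time for N cycles: τ = N/f = 1.41×10¹⁴/(6.48×10⁵) = 2.176×10⁸ s = 6.895 years.
Lab-frame duration Δt = γτ = 1.234 × 6.895 = 8.506 years.

Δt = 8.51 years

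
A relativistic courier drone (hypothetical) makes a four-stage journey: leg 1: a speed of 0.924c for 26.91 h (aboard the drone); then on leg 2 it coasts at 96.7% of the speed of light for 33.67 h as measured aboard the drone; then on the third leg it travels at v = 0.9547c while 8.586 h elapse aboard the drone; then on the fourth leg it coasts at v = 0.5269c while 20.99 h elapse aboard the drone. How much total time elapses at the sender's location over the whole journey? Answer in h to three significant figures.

Δt = 256 h

Leg 1: γ = 1/√(1 − 0.924²) = 1/√0.1462 = 2.615; Δt_1 = 2.615 × 26.91 = 70.37 h.
Leg 2: β = 0.967; γ = 1/√(1 − 0.967²) = 1/√0.06491 = 3.925; Δt_2 = 3.925 × 33.67 = 132.2 h.
Leg 3: γ = 1/√(1 − 0.9547²) = 1/√0.08855 = 3.361; Δt_3 = 3.361 × 8.586 = 28.85 h.
Leg 4: γ = 1/√(1 − 0.5269²) = 1/√0.7224 = 1.177; Δt_4 = 1.177 × 20.99 = 24.70 h.
Total: 70.37 + 132.2 + 28.85 + 24.70 h.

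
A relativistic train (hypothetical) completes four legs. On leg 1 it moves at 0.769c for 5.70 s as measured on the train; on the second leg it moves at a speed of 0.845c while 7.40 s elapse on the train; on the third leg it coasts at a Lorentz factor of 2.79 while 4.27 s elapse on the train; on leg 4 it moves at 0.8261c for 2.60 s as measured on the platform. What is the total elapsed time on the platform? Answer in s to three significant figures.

Leg 1: γ = 1/√(1 − 0.769²) = 1/√0.4086 = 1.564; Δt_1 = 1.564 × 5.70 = 8.917 s.
Leg 2: γ = 1/√(1 − 0.845²) = 1/√0.2860 = 1.870; Δt_2 = 1.870 × 7.40 = 13.84 s.
Leg 3: γ = 2.79; Δt_3 = 2.790 × 4.27 = 11.91 s.
Leg 4: 2.60 s is already measured on the platform.
Total: 8.917 + 13.84 + 11.91 + 2.600 s.

Δt = 37.3 s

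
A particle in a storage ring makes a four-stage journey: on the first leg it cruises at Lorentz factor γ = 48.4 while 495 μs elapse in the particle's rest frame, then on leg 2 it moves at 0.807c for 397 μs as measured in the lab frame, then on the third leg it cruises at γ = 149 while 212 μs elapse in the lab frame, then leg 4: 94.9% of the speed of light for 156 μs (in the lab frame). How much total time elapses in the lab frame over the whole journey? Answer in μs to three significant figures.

Leg 1: γ = 48.4; Δt_1 = 48.40 × 495 = 2.396×10⁴ μs.
Leg 2: 397 μs is already measured in the lab frame.
Leg 3: 212 μs is already measured in the lab frame.
Leg 4: 156 μs is already measured in the lab frame.
Total: 2.396×10⁴ + 397.0 + 212.0 + 156.0 μs.

Δt = 2.47×10⁴ μs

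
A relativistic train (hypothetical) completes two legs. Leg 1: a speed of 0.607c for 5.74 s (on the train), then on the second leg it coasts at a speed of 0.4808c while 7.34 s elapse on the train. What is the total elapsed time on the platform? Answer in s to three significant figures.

Leg 1: γ = 1/√(1 − 0.607²) = 1/√0.6316 = 1.258; Δt_1 = 1.258 × 5.74 = 7.223 s.
Leg 2: γ = 1/√(1 − 0.4808²) = 1/√0.7688 = 1.140; Δt_2 = 1.140 × 7.34 = 8.371 s.
Total: 7.223 + 8.371 s.

Δt = 15.6 s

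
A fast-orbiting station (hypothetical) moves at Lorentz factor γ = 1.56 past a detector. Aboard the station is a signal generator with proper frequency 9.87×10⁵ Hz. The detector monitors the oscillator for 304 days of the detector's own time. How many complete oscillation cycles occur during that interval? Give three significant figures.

N = 1.66×10¹³

γ = 1.56
During 304 days of lab time, the oscillator's proper time advances by τ = Δt/γ = 304/1.560 = 194.9 days = 1.684×10⁷ s.
N = f × τ = 9.87×10⁵ × 1.684×10⁷ = 1.662×10¹³.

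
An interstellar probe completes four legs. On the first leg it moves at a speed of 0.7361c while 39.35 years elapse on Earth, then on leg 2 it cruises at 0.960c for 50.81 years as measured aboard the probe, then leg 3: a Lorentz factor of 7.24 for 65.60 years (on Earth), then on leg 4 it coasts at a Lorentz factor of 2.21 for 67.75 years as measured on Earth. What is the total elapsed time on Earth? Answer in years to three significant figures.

Leg 1: 39.35 years is already measured on Earth.
Leg 2: γ = 1/√(1 − 0.960²) = 25/7 ≈ 3.571; Δt_2 = 3.571 × 50.81 = 181.5 years.
Leg 3: 65.60 years is already measured on Earth.
Leg 4: 67.75 years is already measured on Earth.
Total: 39.35 + 181.5 + 65.60 + 67.75 years.

Δt = 354 years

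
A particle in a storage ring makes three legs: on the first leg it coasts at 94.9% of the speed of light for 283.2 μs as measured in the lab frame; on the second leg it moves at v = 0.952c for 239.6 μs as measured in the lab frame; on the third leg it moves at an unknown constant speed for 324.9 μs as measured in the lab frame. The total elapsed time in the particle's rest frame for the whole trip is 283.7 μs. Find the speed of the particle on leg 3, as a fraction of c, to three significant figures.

β = 0.928

Leg 1: β = 0.949; γ = 1/√(1 − 0.949²) = 1/√0.09940 = 3.172; τ_1 = 283.2/3.172 = 89.29 μs.
Leg 2: γ = 1/√(1 − 0.952²) = 1/√0.09370 = 3.267; τ_2 = 239.6/3.267 = 73.34 μs.
Leg 3: speed unknown; τ_3 = 324.9/γ_3.
Total proper time: 89.29 + 73.34 + τ_3 = 283.7, so τ_3 = 283.7 − 162.6 = 121.1 μs.
γ_3 = 324.9/121.1 = 2.684; β = √(1 − 1/γ²) = √0.8611.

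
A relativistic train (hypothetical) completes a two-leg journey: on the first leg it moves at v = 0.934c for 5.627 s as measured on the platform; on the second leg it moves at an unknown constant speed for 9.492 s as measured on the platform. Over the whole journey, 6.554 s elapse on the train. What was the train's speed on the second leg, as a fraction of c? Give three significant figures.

β = 0.878

Leg 1: γ = 1/√(1 − 0.934²) = 1/√0.1276 = 2.799; τ_1 = 5.627/2.799 = 2.010 s.
Leg 2: speed unknown; τ_2 = 9.492/γ_2.
Total proper time: 2.010 + τ_2 = 6.554, so τ_2 = 6.554 − 2.010 = 4.544 s.
γ_2 = 9.492/4.544 = 2.089; β = √(1 − 1/γ²) = √0.7709.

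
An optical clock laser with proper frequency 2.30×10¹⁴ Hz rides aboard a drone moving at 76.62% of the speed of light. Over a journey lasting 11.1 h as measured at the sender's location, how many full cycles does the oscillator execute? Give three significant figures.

N = 5.91×10¹⁸

β = 0.7662; γ = 1/√(1 − 0.7662²) = 1/√0.4129 = 1.556
The oscillator's own cycle count is N = f × τ where τ is the proper time aboard the drone. τ = Δt/γ = 11.1/1.556 = 7.133 h = 2.568×10⁴ s.
N = 2.30×10¹⁴ × 2.568×10⁴ = 5.906×10¹⁸.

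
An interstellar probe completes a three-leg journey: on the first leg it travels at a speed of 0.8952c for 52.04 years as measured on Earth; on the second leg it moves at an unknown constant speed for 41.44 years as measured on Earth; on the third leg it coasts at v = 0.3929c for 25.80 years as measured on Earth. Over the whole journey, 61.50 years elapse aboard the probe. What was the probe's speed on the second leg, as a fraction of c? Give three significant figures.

Leg 1: γ = 1/√(1 − 0.8952²) = 1/√0.1986 = 2.244; τ_1 = 52.04/2.244 = 23.19 years.
Leg 2: speed unknown; τ_2 = 41.44/γ_2.
Leg 3: γ = 1/√(1 − 0.3929²) = 1/√0.8456 = 1.087; τ_3 = 25.80/1.087 = 23.73 years.
Total proper time: 23.19 + τ_2 + 23.73 = 61.50, so τ_2 = 61.50 − 46.92 = 14.58 years.
γ_2 = 41.44/14.58 = 2.842; β = √(1 − 1/γ²) = √0.8762.

β = 0.936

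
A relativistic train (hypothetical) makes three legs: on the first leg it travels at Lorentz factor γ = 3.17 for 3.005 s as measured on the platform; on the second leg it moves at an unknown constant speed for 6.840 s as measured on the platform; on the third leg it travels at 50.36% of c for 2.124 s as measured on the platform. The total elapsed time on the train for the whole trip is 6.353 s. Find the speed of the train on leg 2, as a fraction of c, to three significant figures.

Leg 1: γ = 3.17; τ_1 = 3.005/3.170 = 0.9479 s.
Leg 2: speed unknown; τ_2 = 6.840/γ_2.
Leg 3: β = 0.5036; γ = 1/√(1 − 0.5036²) = 1/√0.7464 = 1.157; τ_3 = 2.124/1.157 = 1.835 s.
Total proper time: 0.9479 + τ_2 + 1.835 = 6.353, so τ_2 = 6.353 − 2.783 = 3.570 s.
γ_2 = 6.840/3.570 = 1.916; β = √(1 − 1/γ²) = √0.7276.

β = 0.853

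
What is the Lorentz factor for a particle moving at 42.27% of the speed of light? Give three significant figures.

γ = 1.10

β = 0.4227; γ = 1/√(1 − 0.4227²) = 1/√0.8213 = 1.103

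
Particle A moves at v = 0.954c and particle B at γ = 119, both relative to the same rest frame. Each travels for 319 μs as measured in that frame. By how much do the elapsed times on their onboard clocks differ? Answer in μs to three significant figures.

|τ_A − τ_B| = 93.0 μs

A: γ = 1/√(1 − 0.954²) = 1/√0.08988 = 3.335; τ_A = 319/3.335 = 95.64 μs.
B: γ = 119; τ_B = 319/119.0 = 2.681 μs.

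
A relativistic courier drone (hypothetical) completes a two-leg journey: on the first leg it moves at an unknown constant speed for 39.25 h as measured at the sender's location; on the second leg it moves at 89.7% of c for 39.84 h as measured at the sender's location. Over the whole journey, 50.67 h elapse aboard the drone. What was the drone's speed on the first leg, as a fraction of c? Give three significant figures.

β = 0.539

Leg 1: speed unknown; τ_1 = 39.25/γ_1.
Leg 2: β = 0.897; γ = 1/√(1 − 0.897²) = 1/√0.1954 = 2.262; τ_2 = 39.84/2.262 = 17.61 h.
Total proper time: τ_1 + 17.61 = 50.67, so τ_1 = 50.67 − 17.61 = 33.06 h.
γ_1 = 39.25/33.06 = 1.187; β = √(1 − 1/γ²) = √0.2906.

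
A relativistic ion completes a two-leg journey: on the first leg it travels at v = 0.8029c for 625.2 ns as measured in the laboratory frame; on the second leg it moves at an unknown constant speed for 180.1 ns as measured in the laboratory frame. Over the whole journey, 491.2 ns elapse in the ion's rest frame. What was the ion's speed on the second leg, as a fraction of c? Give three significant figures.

β = 0.753

Leg 1: γ = 1/√(1 − 0.8029²) = 1/√0.3554 = 1.678; τ_1 = 625.2/1.678 = 372.7 ns.
Leg 2: speed unknown; τ_2 = 180.1/γ_2.
Total proper time: 372.7 + τ_2 = 491.2, so τ_2 = 491.2 − 372.7 = 118.5 ns.
γ_2 = 180.1/118.5 = 1.520; β = √(1 − 1/γ²) = √0.5670.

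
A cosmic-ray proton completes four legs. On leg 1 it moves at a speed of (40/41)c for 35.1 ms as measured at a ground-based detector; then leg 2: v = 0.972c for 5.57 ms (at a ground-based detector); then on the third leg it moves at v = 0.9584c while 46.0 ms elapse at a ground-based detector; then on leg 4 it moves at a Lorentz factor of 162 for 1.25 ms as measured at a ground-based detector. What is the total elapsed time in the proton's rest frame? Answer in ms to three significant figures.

τ = 22.2 ms

Leg 1: γ = 1/√(1 − (40/41)²) = 41/9 ≈ 4.556; τ_1 = 35.1/4.556 = 7.705 ms.
Leg 2: γ = 1/√(1 − 0.972²) = 1/√0.05522 = 4.256; τ_2 = 5.57/4.256 = 1.309 ms.
Leg 3: γ = 1/√(1 − 0.9584²) = 1/√0.08147 = 3.504; τ_3 = 46.0/3.504 = 13.13 ms.
Leg 4: γ = 162; τ_4 = 1.25/162.0 = 0.007716 ms.
Total: 7.705 + 1.309 + 13.13 + 0.007716 ms.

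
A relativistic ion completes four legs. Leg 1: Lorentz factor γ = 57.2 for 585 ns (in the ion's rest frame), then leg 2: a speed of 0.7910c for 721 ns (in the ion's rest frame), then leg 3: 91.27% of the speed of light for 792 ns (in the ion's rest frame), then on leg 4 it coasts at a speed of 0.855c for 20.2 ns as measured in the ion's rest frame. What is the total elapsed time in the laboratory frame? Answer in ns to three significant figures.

Leg 1: γ = 57.2; Δt_1 = 57.20 × 585 = 3.346×10⁴ ns.
Leg 2: γ = 1/√(1 − 0.7910²) = 1/√0.3743 = 1.634; Δt_2 = 1.634 × 721 = 1178 ns.
Leg 3: β = 0.9127; γ = 1/√(1 − 0.9127²) = 1/√0.1670 = 2.447; Δt_3 = 2.447 × 792 = 1938 ns.
Leg 4: γ = 1/√(1 − 0.855²) = 1/√0.2690 = 1.928; Δt_4 = 1.928 × 20.2 = 38.95 ns.
Total: 3.346×10⁴ + 1178 + 1938 + 38.95 ns.

Δt = 3.66×10⁴ ns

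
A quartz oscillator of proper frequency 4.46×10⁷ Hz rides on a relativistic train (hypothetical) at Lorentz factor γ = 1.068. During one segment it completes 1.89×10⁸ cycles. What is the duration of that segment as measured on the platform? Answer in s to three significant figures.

Δt = 4.53 s

γ = 1.068
Proper time for N cycles: τ = N/f = 1.89×10⁸/(4.46×10⁷) = 4.238×10⁰ s = 4.238 s.
Lab-frame duration Δt = γτ = 1.068 × 4.238 = 4.526 s.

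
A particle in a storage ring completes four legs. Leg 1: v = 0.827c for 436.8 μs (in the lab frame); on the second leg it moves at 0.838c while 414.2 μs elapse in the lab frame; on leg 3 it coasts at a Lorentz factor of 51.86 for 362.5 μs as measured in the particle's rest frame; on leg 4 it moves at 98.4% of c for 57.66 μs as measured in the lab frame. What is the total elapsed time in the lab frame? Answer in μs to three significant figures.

Δt = 1.97×10⁴ μs

Leg 1: 436.8 μs is already measured in the lab frame.
Leg 2: 414.2 μs is already measured in the lab frame.
Leg 3: γ = 51.86; Δt_3 = 51.86 × 362.5 = 1.880×10⁴ μs.
Leg 4: 57.66 μs is already measured in the lab frame.
Total: 436.8 + 414.2 + 1.880×10⁴ + 57.66 μs.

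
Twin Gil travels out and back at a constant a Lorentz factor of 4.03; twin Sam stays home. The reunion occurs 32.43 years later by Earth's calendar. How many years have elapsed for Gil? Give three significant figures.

τ = 8.05 years

γ = 4.03
Gil's clock measures proper time along the trip: τ = Δt/γ = 32.43/4.030 years.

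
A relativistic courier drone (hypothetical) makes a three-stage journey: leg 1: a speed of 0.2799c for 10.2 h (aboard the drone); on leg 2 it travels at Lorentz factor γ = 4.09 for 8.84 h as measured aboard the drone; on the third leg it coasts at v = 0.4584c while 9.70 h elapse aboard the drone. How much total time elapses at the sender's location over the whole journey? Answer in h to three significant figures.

Leg 1: γ = 1/√(1 − 0.2799²) = 1/√0.9217 = 1.042; Δt_1 = 1.042 × 10.2 = 10.62 h.
Leg 2: γ = 4.09; Δt_2 = 4.090 × 8.84 = 36.16 h.
Leg 3: γ = 1/√(1 − 0.4584²) = 1/√0.7899 = 1.125; Δt_3 = 1.125 × 9.70 = 10.91 h.
Total: 10.62 + 36.16 + 10.91 h.

Δt = 57.7 h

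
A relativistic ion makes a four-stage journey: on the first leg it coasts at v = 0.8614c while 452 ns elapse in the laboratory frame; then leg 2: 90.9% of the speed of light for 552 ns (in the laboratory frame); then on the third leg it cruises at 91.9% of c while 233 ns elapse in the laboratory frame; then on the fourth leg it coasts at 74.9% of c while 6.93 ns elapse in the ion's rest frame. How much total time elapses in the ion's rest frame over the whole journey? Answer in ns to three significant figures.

τ = 558 ns

Leg 1: γ = 1/√(1 − 0.8614²) = 1/√0.2580 = 1.969; τ_1 = 452/1.969 = 229.6 ns.
Leg 2: β = 0.909; γ = 1/√(1 − 0.909²) = 1/√0.1737 = 2.399; τ_2 = 552/2.399 = 230.1 ns.
Leg 3: β = 0.919; γ = 1/√(1 − 0.919²) = 1/√0.1554 = 2.536; τ_3 = 233/2.536 = 91.86 ns.
Leg 4: 6.93 ns is already measured in the ion's rest frame.
Total: 229.6 + 230.1 + 91.86 + 6.930 ns.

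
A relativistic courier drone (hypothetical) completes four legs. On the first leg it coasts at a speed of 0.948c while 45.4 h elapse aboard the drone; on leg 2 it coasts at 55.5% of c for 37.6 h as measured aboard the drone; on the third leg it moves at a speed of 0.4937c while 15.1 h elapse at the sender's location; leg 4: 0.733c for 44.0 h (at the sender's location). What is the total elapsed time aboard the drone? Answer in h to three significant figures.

τ = 126 h

Leg 1: 45.4 h is already measured aboard the drone.
Leg 2: 37.6 h is already measured aboard the drone.
Leg 3: γ = 1/√(1 − 0.4937²) = 1/√0.7563 = 1.150; τ_3 = 15.1/1.150 = 13.13 h.
Leg 4: γ = 1/√(1 − 0.733²) = 1/√0.4627 = 1.470; τ_4 = 44.0/1.470 = 29.93 h.
Total: 45.40 + 37.60 + 13.13 + 29.93 h.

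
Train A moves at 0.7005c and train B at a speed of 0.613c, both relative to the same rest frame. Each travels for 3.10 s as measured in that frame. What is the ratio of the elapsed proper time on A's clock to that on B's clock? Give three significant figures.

A: γ = 1/√(1 − 0.7005²) = 1/√0.5093 = 1.401. B: γ = 1/√(1 − 0.613²) = 1/√0.6242 = 1.266.
τ_A/τ_B = γ_B/γ_A = 1.266/1.401 = 0.9033, so τ_A/τ_B = 0.9033.

τ_A/τ_B = 0.903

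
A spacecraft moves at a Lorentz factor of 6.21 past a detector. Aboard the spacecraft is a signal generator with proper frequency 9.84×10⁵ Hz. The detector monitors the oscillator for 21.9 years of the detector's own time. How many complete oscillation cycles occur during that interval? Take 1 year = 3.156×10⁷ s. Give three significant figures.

N = 1.10×10¹⁴

γ = 6.21
During 21.9 years of lab time, the oscillator's proper time advances by τ = Δt/γ = 21.9/6.210 = 3.527 years = 1.113×10⁸ s.
N = f × τ = 9.84×10⁵ × 1.113×10⁸ = 1.095×10¹⁴.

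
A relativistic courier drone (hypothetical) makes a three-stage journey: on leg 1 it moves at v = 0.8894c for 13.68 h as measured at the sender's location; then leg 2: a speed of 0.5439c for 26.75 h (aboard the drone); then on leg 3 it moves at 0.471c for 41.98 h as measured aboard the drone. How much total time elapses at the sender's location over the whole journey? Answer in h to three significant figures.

Δt = 93.1 h

Leg 1: 13.68 h is already measured at the sender's location.
Leg 2: γ = 1/√(1 − 0.5439²) = 1/√0.7042 = 1.192; Δt_2 = 1.192 × 26.75 = 31.88 h.
Leg 3: γ = 1/√(1 − 0.471²) = 1/√0.7782 = 1.134; Δt_3 = 1.134 × 41.98 = 47.59 h.
Total: 13.68 + 31.88 + 47.59 h.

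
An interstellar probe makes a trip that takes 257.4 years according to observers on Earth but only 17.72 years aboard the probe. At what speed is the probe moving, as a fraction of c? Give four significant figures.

v = 0.9976c

The proper time is measured aboard the probe (both events occur at the probe's location); Δt is measured on Earth. γ = Δt/τ = 257.4/17.72 = 14.53.
β = √(1 − 1/γ²) = √(1 − 0.004739) = √0.9953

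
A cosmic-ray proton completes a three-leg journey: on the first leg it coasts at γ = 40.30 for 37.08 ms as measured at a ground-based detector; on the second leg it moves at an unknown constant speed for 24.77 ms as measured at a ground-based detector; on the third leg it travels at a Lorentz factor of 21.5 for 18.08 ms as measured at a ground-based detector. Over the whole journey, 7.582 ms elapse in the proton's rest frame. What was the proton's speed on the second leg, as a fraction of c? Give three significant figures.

β = 0.972

Leg 1: γ = 40.30; τ_1 = 37.08/40.30 = 0.9201 ms.
Leg 2: speed unknown; τ_2 = 24.77/γ_2.
Leg 3: γ = 21.5; τ_3 = 18.08/21.50 = 0.8409 ms.
Total proper time: 0.9201 + τ_2 + 0.8409 = 7.582, so τ_2 = 7.582 − 1.761 = 5.821 ms.
γ_2 = 24.77/5.821 = 4.255; β = √(1 − 1/γ²) = √0.9448.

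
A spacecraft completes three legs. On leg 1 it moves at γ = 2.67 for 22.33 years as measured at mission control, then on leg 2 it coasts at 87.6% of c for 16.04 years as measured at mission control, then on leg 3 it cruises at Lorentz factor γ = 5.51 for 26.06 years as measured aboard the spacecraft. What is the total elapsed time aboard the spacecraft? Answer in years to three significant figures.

Leg 1: γ = 2.67; τ_1 = 22.33/2.670 = 8.363 years.
Leg 2: β = 0.876; γ = 1/√(1 − 0.876²) = 1/√0.2326 = 2.073; τ_2 = 16.04/2.073 = 7.736 years.
Leg 3: 26.06 years is already measured aboard the spacecraft.
Total: 8.363 + 7.736 + 26.06 years.

τ = 42.2 years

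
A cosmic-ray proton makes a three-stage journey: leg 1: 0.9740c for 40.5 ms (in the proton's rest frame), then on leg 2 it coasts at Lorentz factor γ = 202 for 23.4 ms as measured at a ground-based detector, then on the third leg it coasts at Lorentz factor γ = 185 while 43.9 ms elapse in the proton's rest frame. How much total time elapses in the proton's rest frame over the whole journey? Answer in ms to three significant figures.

Leg 1: 40.5 ms is already measured in the proton's rest frame.
Leg 2: γ = 202; τ_2 = 23.4/202.0 = 0.1158 ms.
Leg 3: 43.9 ms is already measured in the proton's rest frame.
Total: 40.50 + 0.1158 + 43.90 ms.

τ = 84.5 ms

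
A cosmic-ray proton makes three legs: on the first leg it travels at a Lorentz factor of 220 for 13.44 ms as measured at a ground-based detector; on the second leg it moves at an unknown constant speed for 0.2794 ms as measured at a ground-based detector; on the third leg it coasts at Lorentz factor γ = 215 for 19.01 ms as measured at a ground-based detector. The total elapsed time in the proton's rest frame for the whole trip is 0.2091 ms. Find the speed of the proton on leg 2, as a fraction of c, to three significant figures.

β = 0.977

Leg 1: γ = 220; τ_1 = 13.44/220.0 = 0.06109 ms.
Leg 2: speed unknown; τ_2 = 0.2794/γ_2.
Leg 3: γ = 215; τ_3 = 19.01/215.0 = 0.08842 ms.
Total proper time: 0.06109 + τ_2 + 0.08842 = 0.2091, so τ_2 = 0.2091 − 0.1495 = 0.05959 ms.
γ_2 = 0.2794/0.05959 = 4.689; β = √(1 − 1/γ²) = √0.9545.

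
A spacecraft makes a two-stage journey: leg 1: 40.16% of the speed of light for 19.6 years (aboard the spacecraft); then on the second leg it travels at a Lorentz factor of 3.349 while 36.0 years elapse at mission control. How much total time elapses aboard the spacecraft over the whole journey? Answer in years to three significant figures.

Leg 1: 19.6 years is already measured aboard the spacecraft.
Leg 2: γ = 3.349; τ_2 = 36.0/3.349 = 10.75 years.
Total: 19.60 + 10.75 years.

τ = 30.3 years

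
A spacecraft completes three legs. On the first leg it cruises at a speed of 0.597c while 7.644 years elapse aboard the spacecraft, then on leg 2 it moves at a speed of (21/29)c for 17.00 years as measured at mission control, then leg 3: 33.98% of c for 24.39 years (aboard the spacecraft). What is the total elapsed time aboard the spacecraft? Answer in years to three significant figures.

τ = 43.8 years

Leg 1: 7.644 years is already measured aboard the spacecraft.
Leg 2: γ = 1/√(1 − (21/29)²) = 29/20 = 1.450; τ_2 = 17.00/1.450 = 11.72 years.
Leg 3: 24.39 years is already measured aboard the spacecraft.
Total: 7.644 + 11.72 + 24.39 years.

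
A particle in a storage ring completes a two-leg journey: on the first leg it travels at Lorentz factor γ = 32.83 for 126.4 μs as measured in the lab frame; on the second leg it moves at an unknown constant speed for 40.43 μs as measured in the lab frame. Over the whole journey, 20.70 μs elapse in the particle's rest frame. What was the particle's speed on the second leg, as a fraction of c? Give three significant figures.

β = 0.909

Leg 1: γ = 32.83; τ_1 = 126.4/32.83 = 3.850 μs.
Leg 2: speed unknown; τ_2 = 40.43/γ_2.
Total proper time: 3.850 + τ_2 = 20.70, so τ_2 = 20.70 − 3.850 = 16.85 μs.
γ_2 = 40.43/16.85 = 2.399; β = √(1 − 1/γ²) = √0.8263.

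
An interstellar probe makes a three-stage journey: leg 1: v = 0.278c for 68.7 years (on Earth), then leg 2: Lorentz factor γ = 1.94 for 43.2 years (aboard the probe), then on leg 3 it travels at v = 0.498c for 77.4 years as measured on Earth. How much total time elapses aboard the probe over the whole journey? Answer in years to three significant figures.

τ = 176 years

Leg 1: γ = 1/√(1 − 0.278²) = 1/√0.9227 = 1.041; τ_1 = 68.7/1.041 = 65.99 years.
Leg 2: 43.2 years is already measured aboard the probe.
Leg 3: γ = 1/√(1 − 0.498²) = 1/√0.7520 = 1.153; τ_3 = 77.4/1.153 = 67.12 years.
Total: 65.99 + 43.20 + 67.12 years.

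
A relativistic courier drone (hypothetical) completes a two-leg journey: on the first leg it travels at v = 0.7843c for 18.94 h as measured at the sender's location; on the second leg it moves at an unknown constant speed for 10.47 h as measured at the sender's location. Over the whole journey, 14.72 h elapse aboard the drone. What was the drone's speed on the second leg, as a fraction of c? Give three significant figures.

Leg 1: γ = 1/√(1 − 0.7843²) = 1/√0.3849 = 1.612; τ_1 = 18.94/1.612 = 11.75 h.
Leg 2: speed unknown; τ_2 = 10.47/γ_2.
Total proper time: 11.75 + τ_2 = 14.72, so τ_2 = 14.72 − 11.75 = 2.970 h.
γ_2 = 10.47/2.970 = 3.525; β = √(1 − 1/γ²) = √0.9195.

β = 0.959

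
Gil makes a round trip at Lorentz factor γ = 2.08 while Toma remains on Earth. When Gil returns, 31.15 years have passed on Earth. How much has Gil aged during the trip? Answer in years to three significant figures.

γ = 2.08
Gil's clock measures proper time along the trip: τ = Δt/γ = 31.15/2.080 years.

τ = 15.0 years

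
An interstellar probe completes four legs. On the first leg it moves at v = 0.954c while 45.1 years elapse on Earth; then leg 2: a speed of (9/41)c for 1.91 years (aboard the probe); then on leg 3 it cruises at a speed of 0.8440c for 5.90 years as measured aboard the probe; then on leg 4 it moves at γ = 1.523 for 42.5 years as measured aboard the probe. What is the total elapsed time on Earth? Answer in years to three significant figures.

Leg 1: 45.1 years is already measured on Earth.
Leg 2: γ = 1/√(1 − (9/41)²) = 41/40 = 1.025; Δt_2 = 1.025 × 1.91 = 1.958 years.
Leg 3: γ = 1/√(1 − 0.8440²) = 1/√0.2877 = 1.864; Δt_3 = 1.864 × 5.90 = 11.00 years.
Leg 4: γ = 1.523; Δt_4 = 1.523 × 42.5 = 64.73 years.
Total: 45.10 + 1.958 + 11.00 + 64.73 years.

Δt = 123 years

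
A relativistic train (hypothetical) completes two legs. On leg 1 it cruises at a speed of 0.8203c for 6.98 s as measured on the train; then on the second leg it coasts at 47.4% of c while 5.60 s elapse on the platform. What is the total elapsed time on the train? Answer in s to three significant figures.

Leg 1: 6.98 s is already measured on the train.
Leg 2: β = 0.474; γ = 1/√(1 − 0.474²) = 1/√0.7753 = 1.136; τ_2 = 5.60/1.136 = 4.931 s.
Total: 6.980 + 4.931 s.

τ = 11.9 s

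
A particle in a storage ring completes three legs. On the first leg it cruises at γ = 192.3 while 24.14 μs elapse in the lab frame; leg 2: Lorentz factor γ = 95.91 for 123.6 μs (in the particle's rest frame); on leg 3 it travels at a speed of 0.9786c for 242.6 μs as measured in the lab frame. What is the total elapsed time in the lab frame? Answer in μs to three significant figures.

Δt = 1.21×10⁴ μs

Leg 1: 24.14 μs is already measured in the lab frame.
Leg 2: γ = 95.91; Δt_2 = 95.91 × 123.6 = 1.185×10⁴ μs.
Leg 3: 242.6 μs is already measured in the lab frame.
Total: 24.14 + 1.185×10⁴ + 242.6 μs.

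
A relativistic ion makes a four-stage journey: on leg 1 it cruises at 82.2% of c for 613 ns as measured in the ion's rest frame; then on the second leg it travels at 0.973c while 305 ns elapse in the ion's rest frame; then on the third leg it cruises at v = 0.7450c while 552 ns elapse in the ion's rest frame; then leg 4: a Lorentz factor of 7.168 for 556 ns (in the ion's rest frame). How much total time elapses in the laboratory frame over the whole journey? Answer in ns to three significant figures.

Leg 1: β = 0.822; γ = 1/√(1 − 0.822²) = 1/√0.3243 = 1.756; Δt_1 = 1.756 × 613 = 1076 ns.
Leg 2: γ = 1/√(1 − 0.973²) = 1/√0.05327 = 4.333; Δt_2 = 4.333 × 305 = 1321 ns.
Leg 3: γ = 1/√(1 − 0.7450²) = 1/√0.4450 = 1.499; Δt_3 = 1.499 × 552 = 827.5 ns.
Leg 4: γ = 7.168; Δt_4 = 7.168 × 556 = 3985 ns.
Total: 1076 + 1321 + 827.5 + 3985 ns.

Δt = 7210 ns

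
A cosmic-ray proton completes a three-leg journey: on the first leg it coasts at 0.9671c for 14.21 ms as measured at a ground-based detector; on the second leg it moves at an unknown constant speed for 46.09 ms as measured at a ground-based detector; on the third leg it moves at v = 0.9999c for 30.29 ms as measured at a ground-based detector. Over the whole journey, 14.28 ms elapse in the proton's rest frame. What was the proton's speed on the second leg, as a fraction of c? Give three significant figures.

β = 0.975

Leg 1: γ = 1/√(1 − 0.9671²) = 1/√0.06472 = 3.931; τ_1 = 14.21/3.931 = 3.615 ms.
Leg 2: speed unknown; τ_2 = 46.09/γ_2.
Leg 3: γ = 1/√(1 − 0.9999²) = 1/√2.000×10⁻⁴ = 70.71; τ_3 = 30.29/70.71 = 0.4284 ms.
Total proper time: 3.615 + τ_2 + 0.4284 = 14.28, so τ_2 = 14.28 − 4.043 = 10.24 ms.
γ_2 = 46.09/10.24 = 4.502; β = √(1 − 1/γ²) = √0.9507.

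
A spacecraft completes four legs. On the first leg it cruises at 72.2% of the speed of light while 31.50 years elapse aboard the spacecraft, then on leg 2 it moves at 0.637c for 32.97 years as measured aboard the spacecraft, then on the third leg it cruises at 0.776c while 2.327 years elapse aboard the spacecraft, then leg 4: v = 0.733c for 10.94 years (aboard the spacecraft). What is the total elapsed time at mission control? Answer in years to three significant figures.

Δt = 108 years

Leg 1: β = 0.722; γ = 1/√(1 − 0.722²) = 1/√0.4787 = 1.445; Δt_1 = 1.445 × 31.50 = 45.53 years.
Leg 2: γ = 1/√(1 − 0.637²) = 1/√0.5942 = 1.297; Δt_2 = 1.297 × 32.97 = 42.77 years.
Leg 3: γ = 1/√(1 − 0.776²) = 1/√0.3978 = 1.585; Δt_3 = 1.585 × 2.327 = 3.689 years.
Leg 4: γ = 1/√(1 − 0.733²) = 1/√0.4627 = 1.470; Δt_4 = 1.470 × 10.94 = 16.08 years.
Total: 45.53 + 42.77 + 3.689 + 16.08 years.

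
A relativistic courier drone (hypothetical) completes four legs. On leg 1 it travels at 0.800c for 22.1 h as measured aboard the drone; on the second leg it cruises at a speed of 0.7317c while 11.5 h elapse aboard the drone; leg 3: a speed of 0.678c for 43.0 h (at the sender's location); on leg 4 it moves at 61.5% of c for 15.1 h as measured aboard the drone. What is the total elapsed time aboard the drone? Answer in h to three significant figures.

Leg 1: 22.1 h is already measured aboard the drone.
Leg 2: 11.5 h is already measured aboard the drone.
Leg 3: γ = 1/√(1 − 0.678²) = 1/√0.5403 = 1.360; τ_3 = 43.0/1.360 = 31.61 h.
Leg 4: 15.1 h is already measured aboard the drone.
Total: 22.10 + 11.50 + 31.61 + 15.10 h.

τ = 80.3 h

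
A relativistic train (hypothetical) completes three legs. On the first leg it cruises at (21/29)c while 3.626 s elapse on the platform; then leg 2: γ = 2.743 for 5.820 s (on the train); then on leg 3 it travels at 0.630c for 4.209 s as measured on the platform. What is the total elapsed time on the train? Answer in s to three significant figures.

τ = 11.6 s

Leg 1: γ = 1/√(1 − (21/29)²) = 29/20 = 1.450; τ_1 = 3.626/1.450 = 2.501 s.
Leg 2: 5.820 s is already measured on the train.
Leg 3: γ = 1/√(1 − 0.630²) = 1/√0.6031 = 1.288; τ_3 = 4.209/1.288 = 3.269 s.
Total: 2.501 + 5.820 + 3.269 s.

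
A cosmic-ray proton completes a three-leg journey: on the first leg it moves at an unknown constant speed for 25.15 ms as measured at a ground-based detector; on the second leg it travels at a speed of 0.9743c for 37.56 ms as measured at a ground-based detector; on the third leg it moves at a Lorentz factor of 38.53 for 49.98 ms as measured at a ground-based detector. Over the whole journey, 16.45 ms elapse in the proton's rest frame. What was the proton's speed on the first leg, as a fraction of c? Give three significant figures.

Leg 1: speed unknown; τ_1 = 25.15/γ_1.
Leg 2: γ = 1/√(1 − 0.9743²) = 1/√0.05074 = 4.439; τ_2 = 37.56/4.439 = 8.461 ms.
Leg 3: γ = 38.53; τ_3 = 49.98/38.53 = 1.297 ms.
Total proper time: τ_1 + 8.461 + 1.297 = 16.45, so τ_1 = 16.45 − 9.758 = 6.692 ms.
γ_1 = 25.15/6.692 = 3.758; β = √(1 − 1/γ²) = √0.9292.

β = 0.964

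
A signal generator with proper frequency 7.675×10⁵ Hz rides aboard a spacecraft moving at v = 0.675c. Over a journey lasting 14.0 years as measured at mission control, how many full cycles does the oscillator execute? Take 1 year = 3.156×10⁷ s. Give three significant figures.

N = 2.50×10¹⁴

γ = 1/√(1 − 0.675²) = 1/√0.5444 = 1.355
The oscillator's own cycle count is N = f × τ where τ is the proper time aboard the spacecraft. τ = Δt/γ = 14.0/1.355 = 10.33 years = 3.260×10⁸ s.
N = 7.675×10⁵ × 3.260×10⁸ = 2.502×10¹⁴.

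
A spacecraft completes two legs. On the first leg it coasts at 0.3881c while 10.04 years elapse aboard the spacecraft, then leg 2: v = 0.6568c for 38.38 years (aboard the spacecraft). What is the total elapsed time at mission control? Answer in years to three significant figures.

Leg 1: γ = 1/√(1 − 0.3881²) = 1/√0.8494 = 1.085; Δt_1 = 1.085 × 10.04 = 10.89 years.
Leg 2: γ = 1/√(1 − 0.6568²) = 1/√0.5686 = 1.326; Δt_2 = 1.326 × 38.38 = 50.90 years.
Total: 10.89 + 50.90 years.

Δt = 61.8 years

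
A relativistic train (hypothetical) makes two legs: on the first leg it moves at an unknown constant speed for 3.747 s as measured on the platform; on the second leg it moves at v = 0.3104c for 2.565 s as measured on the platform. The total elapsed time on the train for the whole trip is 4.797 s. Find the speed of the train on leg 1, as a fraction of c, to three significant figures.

β = 0.777

Leg 1: speed unknown; τ_1 = 3.747/γ_1.
Leg 2: γ = 1/√(1 − 0.3104²) = 1/√0.9037 = 1.052; τ_2 = 2.565/1.052 = 2.438 s.
Total proper time: τ_1 + 2.438 = 4.797, so τ_1 = 4.797 − 2.438 = 2.359 s.
γ_1 = 3.747/2.359 = 1.589; β = √(1 − 1/γ²) = √0.6037.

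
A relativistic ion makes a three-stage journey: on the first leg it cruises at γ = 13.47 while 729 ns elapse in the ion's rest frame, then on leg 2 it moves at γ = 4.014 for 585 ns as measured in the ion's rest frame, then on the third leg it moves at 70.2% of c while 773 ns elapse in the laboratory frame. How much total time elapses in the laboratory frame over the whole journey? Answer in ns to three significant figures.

Leg 1: γ = 13.47; Δt_1 = 13.47 × 729 = 9820 ns.
Leg 2: γ = 4.014; Δt_2 = 4.014 × 585 = 2348 ns.
Leg 3: 773 ns is already measured in the laboratory frame.
Total: 9820 + 2348 + 773.0 ns.

Δt = 1.29×10⁴ ns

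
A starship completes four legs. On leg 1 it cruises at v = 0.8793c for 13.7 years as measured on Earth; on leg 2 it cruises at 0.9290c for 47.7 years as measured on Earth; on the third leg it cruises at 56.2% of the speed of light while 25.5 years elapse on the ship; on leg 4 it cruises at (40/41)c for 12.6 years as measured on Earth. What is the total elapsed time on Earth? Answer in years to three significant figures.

Leg 1: 13.7 years is already measured on Earth.
Leg 2: 47.7 years is already measured on Earth.
Leg 3: β = 0.562; γ = 1/√(1 − 0.562²) = 1/√0.6842 = 1.209; Δt_3 = 1.209 × 25.5 = 30.83 years.
Leg 4: 12.6 years is already measured on Earth.
Total: 13.70 + 47.70 + 30.83 + 12.60 years.

Δt = 105 years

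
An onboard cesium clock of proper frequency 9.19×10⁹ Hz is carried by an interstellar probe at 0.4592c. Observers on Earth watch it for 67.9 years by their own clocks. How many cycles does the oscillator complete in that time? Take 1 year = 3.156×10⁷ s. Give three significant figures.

γ = 1/√(1 − 0.4592²) = 1/√0.7891 = 1.126
During 67.9 years of lab time, the oscillator's proper time advances by τ = Δt/γ = 67.9/1.126 = 60.32 years = 1.904×10⁹ s.
N = f × τ = 9.19×10⁹ × 1.904×10⁹ = 1.749×10¹⁹.

N = 1.75×10¹⁹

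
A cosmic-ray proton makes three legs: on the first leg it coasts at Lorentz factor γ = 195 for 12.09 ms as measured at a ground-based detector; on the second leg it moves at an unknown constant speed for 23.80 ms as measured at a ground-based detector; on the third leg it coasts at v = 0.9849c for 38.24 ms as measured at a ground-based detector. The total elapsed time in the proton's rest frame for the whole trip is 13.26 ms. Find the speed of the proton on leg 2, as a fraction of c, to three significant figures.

Leg 1: γ = 195; τ_1 = 12.09/195.0 = 0.06200 ms.
Leg 2: speed unknown; τ_2 = 23.80/γ_2.
Leg 3: γ = 1/√(1 − 0.9849²) = 1/√0.02997 = 5.776; τ_3 = 38.24/5.776 = 6.620 ms.
Total proper time: 0.06200 + τ_2 + 6.620 = 13.26, so τ_2 = 13.26 − 6.682 = 6.578 ms.
γ_2 = 23.80/6.578 = 3.618; β = √(1 − 1/γ²) = √0.9236.

β = 0.961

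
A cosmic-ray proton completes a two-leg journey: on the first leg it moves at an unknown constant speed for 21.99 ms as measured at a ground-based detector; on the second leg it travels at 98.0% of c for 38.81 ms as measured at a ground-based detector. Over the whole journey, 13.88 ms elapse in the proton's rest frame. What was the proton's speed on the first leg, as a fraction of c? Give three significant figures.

β = 0.960

Leg 1: speed unknown; τ_1 = 21.99/γ_1.
Leg 2: β = 0.980; γ = 1/√(1 − 0.980²) = 1/√0.03960 = 5.025; τ_2 = 38.81/5.025 = 7.723 ms.
Total proper time: τ_1 + 7.723 = 13.88, so τ_1 = 13.88 − 7.723 = 6.157 ms.
γ_1 = 21.99/6.157 = 3.572; β = √(1 − 1/γ²) = √0.9216.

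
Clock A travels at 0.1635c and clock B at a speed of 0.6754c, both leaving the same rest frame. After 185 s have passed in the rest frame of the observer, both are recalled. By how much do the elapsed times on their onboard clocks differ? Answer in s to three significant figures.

A: γ = 1/√(1 − 0.1635²) = 1/√0.9733 = 1.014; τ_A = 185/1.014 = 182.5 s.
B: γ = 1/√(1 − 0.6754²) = 1/√0.5438 = 1.356; τ_B = 185/1.356 = 136.4 s.

|τ_A − τ_B| = 46.1 s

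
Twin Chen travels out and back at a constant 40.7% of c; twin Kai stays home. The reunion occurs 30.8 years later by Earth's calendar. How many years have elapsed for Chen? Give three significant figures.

τ = 28.1 years

β = 0.407; γ = 1/√(1 − 0.407²) = 1/√0.8344 = 1.095
Chen's clock measures proper time along the trip: τ = Δt/γ = 30.8/1.095 years.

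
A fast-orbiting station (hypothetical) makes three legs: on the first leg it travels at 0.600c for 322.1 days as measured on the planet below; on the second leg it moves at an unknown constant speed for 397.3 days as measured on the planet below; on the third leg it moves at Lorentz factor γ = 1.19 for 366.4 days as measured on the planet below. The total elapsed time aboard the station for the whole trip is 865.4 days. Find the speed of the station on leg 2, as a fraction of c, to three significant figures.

Leg 1: γ = 1/√(1 − 0.600²) = 5/4 = 1.250; τ_1 = 322.1/1.250 = 257.7 days.
Leg 2: speed unknown; τ_2 = 397.3/γ_2.
Leg 3: γ = 1.19; τ_3 = 366.4/1.190 = 307.9 days.
Total proper time: 257.7 + τ_2 + 307.9 = 865.4, so τ_2 = 865.4 − 565.6 = 299.8 days.
γ_2 = 397.3/299.8 = 1.325; β = √(1 − 1/γ²) = √0.4305.

β = 0.656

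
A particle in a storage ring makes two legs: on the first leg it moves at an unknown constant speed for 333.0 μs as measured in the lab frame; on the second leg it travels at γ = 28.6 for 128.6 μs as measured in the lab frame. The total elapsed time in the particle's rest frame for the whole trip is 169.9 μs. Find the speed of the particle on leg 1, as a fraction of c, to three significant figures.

β = 0.868

Leg 1: speed unknown; τ_1 = 333.0/γ_1.
Leg 2: γ = 28.6; τ_2 = 128.6/28.60 = 4.497 μs.
Total proper time: τ_1 + 4.497 = 169.9, so τ_1 = 169.9 − 4.497 = 165.4 μs.
γ_1 = 333.0/165.4 = 2.013; β = √(1 − 1/γ²) = √0.7533.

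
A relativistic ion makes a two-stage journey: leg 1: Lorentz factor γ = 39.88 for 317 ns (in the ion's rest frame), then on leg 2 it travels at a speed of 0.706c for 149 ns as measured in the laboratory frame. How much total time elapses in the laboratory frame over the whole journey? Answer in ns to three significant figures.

Δt = 1.28×10⁴ ns

Leg 1: γ = 39.88; Δt_1 = 39.88 × 317 = 1.264×10⁴ ns.
Leg 2: 149 ns is already measured in the laboratory frame.
Total: 1.264×10⁴ + 149.0 ns.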